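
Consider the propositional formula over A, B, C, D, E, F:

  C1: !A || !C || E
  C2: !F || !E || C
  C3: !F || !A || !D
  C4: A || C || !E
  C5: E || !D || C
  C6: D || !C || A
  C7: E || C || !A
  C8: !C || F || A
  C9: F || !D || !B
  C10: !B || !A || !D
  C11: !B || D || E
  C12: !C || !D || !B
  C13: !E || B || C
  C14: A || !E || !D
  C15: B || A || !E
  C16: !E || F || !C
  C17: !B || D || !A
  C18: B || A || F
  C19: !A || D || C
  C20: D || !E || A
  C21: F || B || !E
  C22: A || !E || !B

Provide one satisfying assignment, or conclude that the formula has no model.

Suppose A = false.
Suppose C = false.
(!E) alone gives E = false.
(!D) alone gives D = false.
(!B) alone gives B = false.
(F) alone gives F = true.
Every clause now holds.

A: false; B: false; C: false; D: false; E: false; F: true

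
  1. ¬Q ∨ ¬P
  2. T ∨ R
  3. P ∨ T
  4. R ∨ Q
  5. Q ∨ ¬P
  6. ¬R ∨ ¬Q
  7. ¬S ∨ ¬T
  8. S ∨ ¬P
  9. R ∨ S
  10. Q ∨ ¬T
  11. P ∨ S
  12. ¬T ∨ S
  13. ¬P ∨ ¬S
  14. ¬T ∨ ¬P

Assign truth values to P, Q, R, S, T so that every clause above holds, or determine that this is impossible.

Case Q = False:
From the singleton clause (R), R = True.
From the singleton clause (¬P), P = False.
From the singleton clause (T), T = True.
But (¬T) is also a unit clause — contradiction.
Backtrack on Q: now try Q = True.
From the singleton clause (¬P), P = False.
From the singleton clause (T), T = True.
From the singleton clause (¬R), R = False.
From the singleton clause (¬S), S = False.
But (S) is also a unit clause — contradiction.
Neither Q = True nor Q = False works.

UNSATISFIABLE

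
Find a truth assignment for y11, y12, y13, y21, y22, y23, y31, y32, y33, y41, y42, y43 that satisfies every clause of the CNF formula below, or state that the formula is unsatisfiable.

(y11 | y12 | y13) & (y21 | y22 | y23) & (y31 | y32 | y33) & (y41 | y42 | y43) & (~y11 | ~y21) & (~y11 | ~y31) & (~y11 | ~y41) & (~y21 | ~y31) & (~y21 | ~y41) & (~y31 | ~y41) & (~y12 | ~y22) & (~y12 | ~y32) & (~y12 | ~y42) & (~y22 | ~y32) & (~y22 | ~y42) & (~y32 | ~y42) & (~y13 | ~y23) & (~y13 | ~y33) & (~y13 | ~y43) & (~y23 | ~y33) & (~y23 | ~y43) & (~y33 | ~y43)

UNSATISFIABLE

Try y11 = 0.
Try y12 = 1.
Unit clause (~y22) forces y22 = 0.
Unit clause (~y32) forces y32 = 0.
Unit clause (~y42) forces y42 = 0.
Try y21 = 1.
Unit clause (~y31) forces y31 = 0.
Unit clause (y33) forces y33 = 1.
Unit clause (~y41) forces y41 = 0.
Unit clause (y43) forces y43 = 1.
Now (~y43) is unsatisfied and unit — conflict.
That branch fails; take y21 = 0 instead.
Unit clause (y23) forces y23 = 1.
Unit clause (~y13) forces y13 = 0.
Unit clause (~y33) forces y33 = 0.
Unit clause (y31) forces y31 = 1.
Unit clause (~y41) forces y41 = 0.
Unit clause (y43) forces y43 = 1.
Now (~y43) is unsatisfied and unit — conflict.
Neither y21 = 1 nor y21 = 0 works.
That branch fails; take y12 = 0 instead.
Unit clause (y13) forces y13 = 1.
Unit clause (~y23) forces y23 = 0.
Unit clause (~y33) forces y33 = 0.
Unit clause (~y43) forces y43 = 0.
Try y21 = 1.
Unit clause (~y31) forces y31 = 0.
Unit clause (y32) forces y32 = 1.
Unit clause (~y41) forces y41 = 0.
Unit clause (y42) forces y42 = 1.
Now (~y42) is unsatisfied and unit — conflict.
That branch fails; take y21 = 0 instead.
Unit clause (y22) forces y22 = 1.
Unit clause (~y32) forces y32 = 0.
Unit clause (y31) forces y31 = 1.
Unit clause (~y41) forces y41 = 0.
Unit clause (y42) forces y42 = 1.
Now (~y42) is unsatisfied and unit — conflict.
Neither y21 = 1 nor y21 = 0 works.
Neither y12 = 1 nor y12 = 0 works.
That branch fails; take y11 = 1 instead.
Unit clause (~y21) forces y21 = 0.
Unit clause (~y31) forces y31 = 0.
Unit clause (~y41) forces y41 = 0.
Try y22 = 1.
Unit clause (~y12) forces y12 = 0.
Unit clause (~y32) forces y32 = 0.
Unit clause (y33) forces y33 = 1.
Unit clause (~y42) forces y42 = 0.
Unit clause (y43) forces y43 = 1.
Now (~y43) is unsatisfied and unit — conflict.
That branch fails; take y22 = 0 instead.
Unit clause (y23) forces y23 = 1.
Unit clause (~y13) forces y13 = 0.
Unit clause (~y33) forces y33 = 0.
Unit clause (y32) forces y32 = 1.
Unit clause (~y12) forces y12 = 0.
Unit clause (~y42) forces y42 = 0.
Unit clause (y43) forces y43 = 1.
Now (~y43) is unsatisfied and unit — conflict.
Neither y22 = 1 nor y22 = 0 works.
Neither y11 = 1 nor y11 = 0 works.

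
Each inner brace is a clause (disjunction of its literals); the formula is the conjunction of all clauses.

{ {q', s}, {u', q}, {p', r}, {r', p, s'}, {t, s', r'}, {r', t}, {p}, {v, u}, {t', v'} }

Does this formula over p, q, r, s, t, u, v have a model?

From the singleton clause (p), p = 1.
From the singleton clause (r), r = 1.
From the singleton clause (t), t = 1.
From the singleton clause (v'), v = 0.
From the singleton clause (u), u = 1.
From the singleton clause (q), q = 1.
From the singleton clause (s), s = 1.
Every clause now holds.
A satisfying assignment: p: 1, q: 1, r: 1, s: 1, t: 1, u: 1, v: 0.

Satisfiable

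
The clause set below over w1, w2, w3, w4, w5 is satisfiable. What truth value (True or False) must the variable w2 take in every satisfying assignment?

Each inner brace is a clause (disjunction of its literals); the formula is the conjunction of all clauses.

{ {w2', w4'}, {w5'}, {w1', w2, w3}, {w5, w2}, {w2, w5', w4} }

True

Suppose w2 = 0.
The clause (w5') is unit, so w5 = 0.
That conflicts with the unit clause (w5).
So every satisfying assignment has w2 = True.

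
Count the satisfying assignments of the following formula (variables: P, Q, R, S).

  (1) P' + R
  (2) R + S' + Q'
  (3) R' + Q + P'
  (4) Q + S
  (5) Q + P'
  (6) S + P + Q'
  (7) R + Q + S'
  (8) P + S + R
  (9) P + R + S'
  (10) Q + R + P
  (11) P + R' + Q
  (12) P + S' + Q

There are 2^4 = 16 truth assignments over (P, Q, R, S).
Split on S. With S = 1, the clauses containing S are satisfied and S' drops from the rest; 2 of the 2^3 = 8 assignments to the other variables satisfy what remains.
With S = 0, by the same count on the reduced clause set, 1 assignment works.
(One model: P=F, Q=T, R=T, S=T.)
Total: 2 + 1 = 3.

3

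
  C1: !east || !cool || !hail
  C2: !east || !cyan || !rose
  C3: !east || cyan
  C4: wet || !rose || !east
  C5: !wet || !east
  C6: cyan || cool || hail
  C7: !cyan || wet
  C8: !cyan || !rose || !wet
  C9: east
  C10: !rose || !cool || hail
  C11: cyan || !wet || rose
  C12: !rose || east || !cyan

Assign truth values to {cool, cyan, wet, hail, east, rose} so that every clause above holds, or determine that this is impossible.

UNSATISFIABLE

Unit clause (east) forces east = true.
Unit clause (cyan) forces cyan = true.
Unit clause (!rose) forces rose = false.
Unit clause (!wet) forces wet = false.
But (wet) is also a unit clause — contradiction.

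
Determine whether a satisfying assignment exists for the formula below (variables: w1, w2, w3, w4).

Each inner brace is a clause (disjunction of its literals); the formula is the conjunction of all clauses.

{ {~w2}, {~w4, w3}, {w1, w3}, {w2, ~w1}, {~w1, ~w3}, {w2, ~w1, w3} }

Satisfiable

From the singleton clause (~w2), w2 = 0.
From the singleton clause (~w1), w1 = 0.
From the singleton clause (w3), w3 = 1.
No clause remains; w4 is free.
A satisfying assignment: w1=0; w2=0; w3=1; w4=1.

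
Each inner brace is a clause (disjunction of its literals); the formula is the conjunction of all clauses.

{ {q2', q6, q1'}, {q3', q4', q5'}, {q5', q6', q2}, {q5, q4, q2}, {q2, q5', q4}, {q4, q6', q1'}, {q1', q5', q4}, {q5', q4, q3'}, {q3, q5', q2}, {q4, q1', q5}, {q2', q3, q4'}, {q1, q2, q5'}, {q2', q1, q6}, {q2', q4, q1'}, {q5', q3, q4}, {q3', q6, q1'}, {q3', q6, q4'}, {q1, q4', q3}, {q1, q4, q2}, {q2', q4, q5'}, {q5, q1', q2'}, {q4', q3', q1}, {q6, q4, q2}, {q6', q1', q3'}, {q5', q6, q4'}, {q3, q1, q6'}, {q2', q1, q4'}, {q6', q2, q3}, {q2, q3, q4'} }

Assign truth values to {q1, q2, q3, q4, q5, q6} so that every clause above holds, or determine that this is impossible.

q1: 0; q2: 1; q3: 1; q4: 0; q5: 0; q6: 1

Suppose q2 = 1.
Suppose q6 = 1.
Suppose q4 = 0.
Unit clause (q1') forces q1 = 0.
Unit clause (q5') forces q5 = 0.
Unit clause (q3) forces q3 = 1.
This assignment satisfies each clause.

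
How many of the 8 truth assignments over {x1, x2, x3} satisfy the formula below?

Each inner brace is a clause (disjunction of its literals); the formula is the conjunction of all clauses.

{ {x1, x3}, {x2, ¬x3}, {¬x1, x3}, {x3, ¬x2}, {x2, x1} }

2

There are 2^3 = 8 truth assignments over (x1, x2, x3).
Split on x2. With x2 = True, the clauses containing x2 are satisfied and ¬x2 drops from the rest; 2 of the 2^2 = 4 assignments to the other variables satisfy what remains.
With x2 = False, by the same count on the reduced clause set, 0 assignments work.
(One model: x1=F, x2=T, x3=T.)
Total: 2 + 0 = 2.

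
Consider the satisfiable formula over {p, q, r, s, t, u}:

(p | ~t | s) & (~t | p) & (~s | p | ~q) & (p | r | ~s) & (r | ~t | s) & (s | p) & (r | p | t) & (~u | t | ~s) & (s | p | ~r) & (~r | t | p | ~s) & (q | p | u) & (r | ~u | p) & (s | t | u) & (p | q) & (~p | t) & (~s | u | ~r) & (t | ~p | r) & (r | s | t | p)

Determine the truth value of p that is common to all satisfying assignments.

True

Suppose p = 0.
From the singleton clause (~t), t = 0.
From the singleton clause (s), s = 1.
From the singleton clause (~q), q = 0.
That conflicts with the unit clause (q).
So every satisfying assignment has p = True.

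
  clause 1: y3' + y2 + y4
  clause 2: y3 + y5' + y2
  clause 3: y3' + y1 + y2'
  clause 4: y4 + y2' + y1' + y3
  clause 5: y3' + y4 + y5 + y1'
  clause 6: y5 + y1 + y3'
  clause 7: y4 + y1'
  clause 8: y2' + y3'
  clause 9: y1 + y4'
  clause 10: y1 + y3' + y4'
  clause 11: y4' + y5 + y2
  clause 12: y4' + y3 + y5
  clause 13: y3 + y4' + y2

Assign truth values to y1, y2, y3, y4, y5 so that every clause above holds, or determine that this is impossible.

y1 ↦ 1; y2 ↦ 1; y3 ↦ 0; y4 ↦ 1; y5 ↦ 1

Branch on y4: set y4 = 1.
(y1) alone gives y1 = 1.
Branch on y2: set y2 = 1.
(y3') alone gives y3 = 0.
(y5) alone gives y5 = 1.
This assignment satisfies each clause.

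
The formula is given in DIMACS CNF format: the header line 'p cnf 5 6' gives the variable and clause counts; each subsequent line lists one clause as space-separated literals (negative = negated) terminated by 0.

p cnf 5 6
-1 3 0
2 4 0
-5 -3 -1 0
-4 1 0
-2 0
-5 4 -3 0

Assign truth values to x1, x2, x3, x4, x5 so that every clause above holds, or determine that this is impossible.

x1: True; x2: False; x3: True; x4: True; x5: False

From the singleton clause (¬x2), x2 = False.
From the singleton clause (x4), x4 = True.
From the singleton clause (x1), x1 = True.
From the singleton clause (x3), x3 = True.
From the singleton clause (¬x5), x5 = False.
This assignment satisfies each clause.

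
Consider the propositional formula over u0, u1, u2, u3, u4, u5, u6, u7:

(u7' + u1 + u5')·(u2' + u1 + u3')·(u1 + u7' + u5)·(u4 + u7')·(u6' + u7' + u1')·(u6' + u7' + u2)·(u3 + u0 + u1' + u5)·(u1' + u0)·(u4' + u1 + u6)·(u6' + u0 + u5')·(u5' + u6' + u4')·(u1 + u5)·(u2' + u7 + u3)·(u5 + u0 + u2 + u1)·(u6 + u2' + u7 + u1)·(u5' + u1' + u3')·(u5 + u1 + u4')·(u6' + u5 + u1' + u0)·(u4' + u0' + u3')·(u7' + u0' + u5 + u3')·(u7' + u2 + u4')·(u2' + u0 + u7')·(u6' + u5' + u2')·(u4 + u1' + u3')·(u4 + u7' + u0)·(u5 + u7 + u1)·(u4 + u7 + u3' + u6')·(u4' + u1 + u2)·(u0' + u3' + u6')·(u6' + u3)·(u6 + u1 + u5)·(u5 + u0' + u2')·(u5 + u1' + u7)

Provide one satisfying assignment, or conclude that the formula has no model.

Suppose u4 = 1.
Suppose u1 = 1.
The clause (u0) is unit, so u0 = 1.
The clause (u3') is unit, so u3 = 0.
The clause (u6') is unit, so u6 = 0.
Suppose u2 = 1.
The clause (u7) is unit, so u7 = 1.
The clause (u5) is unit, so u5 = 1.
This assignment satisfies each clause.

u0: 1; u1: 1; u2: 1; u3: 0; u4: 1; u5: 1; u6: 0; u7: 1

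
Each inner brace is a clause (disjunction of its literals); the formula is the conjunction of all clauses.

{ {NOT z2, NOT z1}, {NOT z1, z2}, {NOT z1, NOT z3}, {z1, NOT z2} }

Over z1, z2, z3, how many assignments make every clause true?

There are 2^3 = 8 truth assignments over (z1, z2, z3).
Check each against the 4 clauses (columns in the order z1, z2, z3):
  F F F  ✓ satisfies all
  F F T  ✓ satisfies all
  F T F  ✗ fails (z1 OR NOT z2)
  F T T  ✗ fails (z1 OR NOT z2)
  T F F  ✗ fails (NOT z1 OR z2)
  T F T  ✗ fails (NOT z1 OR z2)
  T T F  ✗ fails (NOT z2 OR NOT z1)
  T T T  ✗ fails (NOT z2 OR NOT z1)
2 of the 8 rows are models.

2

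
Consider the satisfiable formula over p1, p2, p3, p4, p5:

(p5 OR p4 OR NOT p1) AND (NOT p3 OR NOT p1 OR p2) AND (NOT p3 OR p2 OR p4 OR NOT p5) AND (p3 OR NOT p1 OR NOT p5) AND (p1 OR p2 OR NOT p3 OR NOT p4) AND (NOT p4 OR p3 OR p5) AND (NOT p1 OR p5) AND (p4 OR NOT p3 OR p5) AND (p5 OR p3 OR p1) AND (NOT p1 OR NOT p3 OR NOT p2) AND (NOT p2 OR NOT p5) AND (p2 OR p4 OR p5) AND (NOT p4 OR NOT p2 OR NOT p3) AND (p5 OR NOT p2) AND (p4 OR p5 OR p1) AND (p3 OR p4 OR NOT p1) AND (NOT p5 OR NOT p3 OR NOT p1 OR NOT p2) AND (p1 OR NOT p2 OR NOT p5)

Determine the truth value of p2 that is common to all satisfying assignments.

False

Suppose p2 = true.
Unit clause (NOT p5) forces p5 = false.
Now (p5) is unsatisfied and unit — conflict.
So every satisfying assignment has p2 = False.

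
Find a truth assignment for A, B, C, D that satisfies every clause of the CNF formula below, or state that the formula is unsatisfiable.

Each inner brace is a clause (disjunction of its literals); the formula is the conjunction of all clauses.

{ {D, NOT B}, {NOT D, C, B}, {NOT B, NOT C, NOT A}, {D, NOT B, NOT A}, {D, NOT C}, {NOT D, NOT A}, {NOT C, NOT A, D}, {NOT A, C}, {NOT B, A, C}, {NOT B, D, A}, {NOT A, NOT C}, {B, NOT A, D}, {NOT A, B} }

Try D = true.
Unit clause (NOT A) forces A = false.
Try C = true.
No clause remains; B is free.

A: false; B: true; C: true; D: true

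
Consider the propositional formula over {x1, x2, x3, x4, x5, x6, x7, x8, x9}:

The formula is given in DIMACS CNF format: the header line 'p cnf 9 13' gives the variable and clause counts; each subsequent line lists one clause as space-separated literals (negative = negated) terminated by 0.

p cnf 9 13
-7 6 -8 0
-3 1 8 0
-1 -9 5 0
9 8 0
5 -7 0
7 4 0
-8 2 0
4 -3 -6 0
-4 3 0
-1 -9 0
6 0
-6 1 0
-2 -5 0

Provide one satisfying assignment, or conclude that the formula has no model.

x1: True,  x2: True,  x3: True,  x4: True,  x5: False,  x6: True,  x7: False,  x8: True,  x9: False

The clause (x6) is unit, so x6 = True.
The clause (x1) is unit, so x1 = True.
The clause (¬x9) is unit, so x9 = False.
The clause (x8) is unit, so x8 = True.
The clause (x2) is unit, so x2 = True.
The clause (¬x5) is unit, so x5 = False.
The clause (¬x7) is unit, so x7 = False.
The clause (x4) is unit, so x4 = True.
The clause (x3) is unit, so x3 = True.
All clauses are satisfied.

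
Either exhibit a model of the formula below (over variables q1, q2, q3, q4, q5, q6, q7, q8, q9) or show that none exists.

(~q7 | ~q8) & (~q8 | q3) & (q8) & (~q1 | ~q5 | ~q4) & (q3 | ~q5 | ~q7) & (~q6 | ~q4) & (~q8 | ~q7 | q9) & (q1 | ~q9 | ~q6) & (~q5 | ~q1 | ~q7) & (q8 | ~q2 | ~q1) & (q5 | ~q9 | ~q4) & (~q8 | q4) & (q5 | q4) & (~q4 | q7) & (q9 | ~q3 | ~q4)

UNSATISFIABLE

The clause (q8) is unit, so q8 = 1.
The clause (~q7) is unit, so q7 = 0.
The clause (q3) is unit, so q3 = 1.
The clause (q4) is unit, so q4 = 1.
But (~q4) is also a unit clause — contradiction.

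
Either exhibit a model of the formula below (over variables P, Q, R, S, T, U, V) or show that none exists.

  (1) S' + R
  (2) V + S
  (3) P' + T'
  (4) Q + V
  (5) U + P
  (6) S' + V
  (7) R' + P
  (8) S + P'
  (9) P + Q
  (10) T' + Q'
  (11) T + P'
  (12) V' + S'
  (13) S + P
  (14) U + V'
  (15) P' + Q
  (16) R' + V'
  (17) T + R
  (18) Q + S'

UNSATISFIABLE

Case S = 0:
Unit clause (V) forces V = 1.
Unit clause (P') forces P = 0.
That conflicts with the unit clause (P).
Backtrack on S: now try S = 1.
Unit clause (R) forces R = 1.
Unit clause (V) forces V = 1.
That conflicts with the unit clause (V').
Neither S = 1 nor S = 0 works.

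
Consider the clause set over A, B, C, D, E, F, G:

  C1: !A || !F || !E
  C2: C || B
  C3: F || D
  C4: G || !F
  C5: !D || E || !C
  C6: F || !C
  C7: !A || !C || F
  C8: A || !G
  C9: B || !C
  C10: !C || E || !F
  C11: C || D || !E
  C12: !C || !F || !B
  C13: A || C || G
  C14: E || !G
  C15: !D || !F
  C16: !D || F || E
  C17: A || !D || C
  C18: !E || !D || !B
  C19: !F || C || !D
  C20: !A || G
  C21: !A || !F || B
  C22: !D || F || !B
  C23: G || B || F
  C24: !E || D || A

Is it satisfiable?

No, unsatisfiable

Case C = true:
(F) alone gives F = true.
(G) alone gives G = true.
(A) alone gives A = true.
(!E) alone gives E = false.
Now (E) is unsatisfied and unit — conflict.
So C must be the other value — set C = false.
(B) alone gives B = true.
Case F = true:
(G) alone gives G = true.
(A) alone gives A = true.
(!E) alone gives E = false.
Now (E) is unsatisfied and unit — conflict.
So F must be the other value — set F = false.
(D) alone gives D = true.
Now (!D) is unsatisfied and unit — conflict.
Neither F = true nor F = false works.
Neither C = true nor C = false works.
No assignment satisfies every clause.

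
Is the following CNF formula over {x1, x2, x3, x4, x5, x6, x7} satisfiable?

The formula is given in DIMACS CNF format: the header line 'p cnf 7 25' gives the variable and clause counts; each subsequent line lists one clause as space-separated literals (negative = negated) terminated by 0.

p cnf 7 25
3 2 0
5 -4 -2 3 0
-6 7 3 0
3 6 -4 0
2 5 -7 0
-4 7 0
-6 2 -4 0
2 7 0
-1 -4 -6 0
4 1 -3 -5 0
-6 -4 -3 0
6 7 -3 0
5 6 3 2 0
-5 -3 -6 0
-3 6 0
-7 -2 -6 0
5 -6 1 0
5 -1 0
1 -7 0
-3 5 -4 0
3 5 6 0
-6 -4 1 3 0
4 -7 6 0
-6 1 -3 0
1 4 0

Yes

Suppose x3 = False.
Unit clause (x2) forces x2 = True.
Suppose x5 = True.
Suppose x6 = False.
Unit clause (¬x4) forces x4 = False.
Unit clause (¬x7) forces x7 = False.
Unit clause (x1) forces x1 = True.
All clauses are satisfied.
A satisfying assignment: x1: True,  x2: True,  x3: False,  x4: False,  x5: True,  x6: False,  x7: False.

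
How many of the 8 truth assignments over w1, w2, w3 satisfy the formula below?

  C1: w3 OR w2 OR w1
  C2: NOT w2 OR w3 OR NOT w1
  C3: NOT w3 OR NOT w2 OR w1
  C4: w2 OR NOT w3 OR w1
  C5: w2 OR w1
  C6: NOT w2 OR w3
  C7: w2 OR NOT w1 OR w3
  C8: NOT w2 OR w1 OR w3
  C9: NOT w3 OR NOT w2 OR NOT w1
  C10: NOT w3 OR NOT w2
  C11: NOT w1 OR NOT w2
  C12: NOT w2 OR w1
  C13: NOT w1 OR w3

There are 2^3 = 8 truth assignments over (w1, w2, w3).
Check each against the 13 clauses (columns in the order w1, w2, w3):
  F F F  ✗ fails (w3 OR w2 OR w1)
  F F T  ✗ fails (w2 OR NOT w3 OR w1)
  F T F  ✗ fails (NOT w2 OR w3)
  F T T  ✗ fails (NOT w3 OR NOT w2 OR w1)
  T F F  ✗ fails (w2 OR NOT w1 OR w3)
  T F T  ✓ satisfies all
  T T F  ✗ fails (NOT w2 OR w3 OR NOT w1)
  T T T  ✗ fails (NOT w3 OR NOT w2 OR NOT w1)
1 of the 8 rows is a model.

1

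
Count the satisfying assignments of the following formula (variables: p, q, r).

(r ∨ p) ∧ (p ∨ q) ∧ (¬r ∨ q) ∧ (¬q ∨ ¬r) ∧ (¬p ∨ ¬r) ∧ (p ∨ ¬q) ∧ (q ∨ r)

There are 2^3 = 8 truth assignments over (p, q, r).
Check each against the 7 clauses (columns in the order p, q, r):
  F F F  ✗ fails (r ∨ p)
  F F T  ✗ fails (p ∨ q)
  F T F  ✗ fails (r ∨ p)
  F T T  ✗ fails (¬q ∨ ¬r)
  T F F  ✗ fails (q ∨ r)
  T F T  ✗ fails (¬r ∨ q)
  T T F  ✓ satisfies all
  T T T  ✗ fails (¬q ∨ ¬r)
1 of the 8 rows is a model.

1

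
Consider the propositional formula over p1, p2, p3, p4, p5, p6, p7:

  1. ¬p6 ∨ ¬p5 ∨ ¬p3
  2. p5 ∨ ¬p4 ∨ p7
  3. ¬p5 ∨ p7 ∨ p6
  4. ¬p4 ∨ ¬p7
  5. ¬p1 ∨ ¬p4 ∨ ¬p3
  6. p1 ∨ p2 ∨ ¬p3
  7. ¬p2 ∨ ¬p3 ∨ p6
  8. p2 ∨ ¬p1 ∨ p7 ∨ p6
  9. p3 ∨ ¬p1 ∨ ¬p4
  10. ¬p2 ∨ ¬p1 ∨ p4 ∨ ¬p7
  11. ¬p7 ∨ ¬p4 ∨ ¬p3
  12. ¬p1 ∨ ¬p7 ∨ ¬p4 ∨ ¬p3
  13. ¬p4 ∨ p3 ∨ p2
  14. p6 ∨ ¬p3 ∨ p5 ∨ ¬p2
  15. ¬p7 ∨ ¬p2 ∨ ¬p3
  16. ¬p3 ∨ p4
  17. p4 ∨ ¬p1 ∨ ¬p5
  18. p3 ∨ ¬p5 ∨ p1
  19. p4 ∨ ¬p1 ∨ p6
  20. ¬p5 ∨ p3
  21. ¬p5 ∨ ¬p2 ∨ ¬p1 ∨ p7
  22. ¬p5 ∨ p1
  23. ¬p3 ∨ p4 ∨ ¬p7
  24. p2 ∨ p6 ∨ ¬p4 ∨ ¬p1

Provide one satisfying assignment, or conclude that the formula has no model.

p1=True; p2=False; p3=False; p4=False; p5=False; p6=True; p7=True

Try p4 = False.
From the singleton clause (¬p3), p3 = False.
From the singleton clause (¬p5), p5 = False.
Try p1 = True.
From the singleton clause (p6), p6 = True.
Try p2 = False.
All clauses hold; p7 can take either value.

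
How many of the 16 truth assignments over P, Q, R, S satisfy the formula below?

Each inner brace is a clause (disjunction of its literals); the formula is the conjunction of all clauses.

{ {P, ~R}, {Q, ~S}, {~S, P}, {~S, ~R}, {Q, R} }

There are 2^4 = 16 truth assignments over (P, Q, R, S).
Split on P. With P = 1, the clauses containing P are satisfied and ~P drops from the rest; 4 of the 2^3 = 8 assignments to the other variables satisfy what remains.
With P = 0, by the same count on the reduced clause set, 1 assignment works.
Total: 4 + 1 = 5.

5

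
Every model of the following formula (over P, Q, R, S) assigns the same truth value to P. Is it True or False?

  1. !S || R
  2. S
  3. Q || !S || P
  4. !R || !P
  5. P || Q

False

Suppose P = true.
The clause (S) is unit, so S = true.
The clause (R) is unit, so R = true.
Now (!R) is unsatisfied and unit — conflict.
So every satisfying assignment has P = False.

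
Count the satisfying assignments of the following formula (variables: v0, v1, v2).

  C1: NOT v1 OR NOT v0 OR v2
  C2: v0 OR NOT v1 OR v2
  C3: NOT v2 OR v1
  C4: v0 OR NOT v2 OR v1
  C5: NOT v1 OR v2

There are 2^3 = 8 truth assignments over (v0, v1, v2).
Check each against the 5 clauses (columns in the order v0, v1, v2):
  F F F  ✓ satisfies all
  F F T  ✗ fails (NOT v2 OR v1)
  F T F  ✗ fails (v0 OR NOT v1 OR v2)
  F T T  ✓ satisfies all
  T F F  ✓ satisfies all
  T F T  ✗ fails (NOT v2 OR v1)
  T T F  ✗ fails (NOT v1 OR NOT v0 OR v2)
  T T T  ✓ satisfies all
4 of the 8 rows are models.

4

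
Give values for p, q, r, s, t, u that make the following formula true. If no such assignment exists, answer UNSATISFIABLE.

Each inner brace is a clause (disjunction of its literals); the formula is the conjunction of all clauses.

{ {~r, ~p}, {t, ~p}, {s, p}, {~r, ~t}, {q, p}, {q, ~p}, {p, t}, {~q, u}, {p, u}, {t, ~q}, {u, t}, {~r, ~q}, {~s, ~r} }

Branch on r: set r = 0.
Branch on t: set t = 1.
Branch on s: set s = 1.
Branch on q: set q = 1.
Unit clause (u) forces u = 1.
All clauses hold; p can take either value.

p=1, q=1, r=0, s=1, t=1, u=1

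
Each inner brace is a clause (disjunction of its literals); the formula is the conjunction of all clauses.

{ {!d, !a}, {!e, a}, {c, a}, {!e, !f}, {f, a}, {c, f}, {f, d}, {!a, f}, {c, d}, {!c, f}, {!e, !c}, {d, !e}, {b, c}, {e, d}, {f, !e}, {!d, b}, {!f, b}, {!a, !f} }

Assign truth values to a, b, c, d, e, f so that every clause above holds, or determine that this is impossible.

Branch on d: set d = true.
Unit clause (!a) forces a = false.
Unit clause (!e) forces e = false.
Unit clause (c) forces c = true.
Unit clause (f) forces f = true.
Unit clause (b) forces b = true.
All clauses are satisfied.

a ↦ false; b ↦ true; c ↦ true; d ↦ true; e ↦ false; f ↦ true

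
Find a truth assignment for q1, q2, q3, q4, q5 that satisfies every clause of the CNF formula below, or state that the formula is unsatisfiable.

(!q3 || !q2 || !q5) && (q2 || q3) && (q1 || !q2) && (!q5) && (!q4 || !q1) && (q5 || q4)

Unit clause (!q5) forces q5 = false.
Unit clause (q4) forces q4 = true.
Unit clause (!q1) forces q1 = false.
Unit clause (!q2) forces q2 = false.
Unit clause (q3) forces q3 = true.
This assignment satisfies each clause.

q1: false; q2: false; q3: true; q4: true; q5: false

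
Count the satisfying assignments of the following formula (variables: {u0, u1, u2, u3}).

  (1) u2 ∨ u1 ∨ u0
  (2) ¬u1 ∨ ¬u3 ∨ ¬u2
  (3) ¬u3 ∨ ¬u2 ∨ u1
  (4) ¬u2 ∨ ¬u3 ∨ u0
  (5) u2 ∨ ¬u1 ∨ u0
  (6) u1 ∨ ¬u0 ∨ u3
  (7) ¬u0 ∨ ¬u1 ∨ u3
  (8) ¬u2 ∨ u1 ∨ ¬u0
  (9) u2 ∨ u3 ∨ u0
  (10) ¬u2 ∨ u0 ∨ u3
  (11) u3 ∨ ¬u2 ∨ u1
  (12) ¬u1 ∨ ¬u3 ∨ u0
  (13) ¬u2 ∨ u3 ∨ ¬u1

2

There are 2^4 = 16 truth assignments over (u0, u1, u2, u3).
Check each against the 13 clauses (columns in the order u0, u1, u2, u3):
  F F F F  ✗ fails (u2 ∨ u1 ∨ u0)
  F F F T  ✗ fails (u2 ∨ u1 ∨ u0)
  F F T F  ✗ fails (¬u2 ∨ u0 ∨ u3)
  F F T T  ✗ fails (¬u3 ∨ ¬u2 ∨ u1)
  F T F F  ✗ fails (u2 ∨ ¬u1 ∨ u0)
  F T F T  ✗ fails (u2 ∨ ¬u1 ∨ u0)
  F T T F  ✗ fails (¬u2 ∨ u0 ∨ u3)
  F T T T  ✗ fails (¬u1 ∨ ¬u3 ∨ ¬u2)
  T F F F  ✗ fails (u1 ∨ ¬u0 ∨ u3)
  T F F T  ✓ satisfies all
  T F T F  ✗ fails (u1 ∨ ¬u0 ∨ u3)
  T F T T  ✗ fails (¬u3 ∨ ¬u2 ∨ u1)
  T T F F  ✗ fails (¬u0 ∨ ¬u1 ∨ u3)
  T T F T  ✓ satisfies all
  T T T F  ✗ fails (¬u0 ∨ ¬u1 ∨ u3)
  T T T T  ✗ fails (¬u1 ∨ ¬u3 ∨ ¬u2)
2 of the 16 rows are models.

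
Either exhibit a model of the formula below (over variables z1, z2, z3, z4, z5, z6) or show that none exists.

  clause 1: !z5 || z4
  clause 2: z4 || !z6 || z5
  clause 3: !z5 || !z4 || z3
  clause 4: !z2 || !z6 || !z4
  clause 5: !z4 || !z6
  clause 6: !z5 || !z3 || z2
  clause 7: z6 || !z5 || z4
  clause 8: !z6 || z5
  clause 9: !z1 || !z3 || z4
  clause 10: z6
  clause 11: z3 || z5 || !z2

UNSATISFIABLE

The clause (z6) is unit, so z6 = true.
The clause (!z4) is unit, so z4 = false.
The clause (!z5) is unit, so z5 = false.
Now (z5) is unsatisfied and unit — conflict.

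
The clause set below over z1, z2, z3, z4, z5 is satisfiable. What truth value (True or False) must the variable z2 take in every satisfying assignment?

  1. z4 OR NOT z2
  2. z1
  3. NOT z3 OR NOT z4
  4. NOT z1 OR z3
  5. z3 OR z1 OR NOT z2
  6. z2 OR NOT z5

Suppose z2 = true.
From the singleton clause (z4), z4 = true.
From the singleton clause (z1), z1 = true.
From the singleton clause (NOT z3), z3 = false.
But (z3) is also a unit clause — contradiction.
So every satisfying assignment has z2 = False.

False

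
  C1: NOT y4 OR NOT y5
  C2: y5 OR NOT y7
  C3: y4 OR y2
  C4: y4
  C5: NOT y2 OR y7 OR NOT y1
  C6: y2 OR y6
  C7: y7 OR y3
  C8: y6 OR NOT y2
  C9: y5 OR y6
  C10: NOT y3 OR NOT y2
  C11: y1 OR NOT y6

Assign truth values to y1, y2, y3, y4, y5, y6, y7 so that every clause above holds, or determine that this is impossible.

y1: true, y2: false, y3: true, y4: true, y5: false, y6: true, y7: false

Unit clause (y4) forces y4 = true.
Unit clause (NOT y5) forces y5 = false.
Unit clause (NOT y7) forces y7 = false.
Unit clause (y3) forces y3 = true.
Unit clause (y6) forces y6 = true.
Unit clause (NOT y2) forces y2 = false.
Unit clause (y1) forces y1 = true.
All clauses are satisfied.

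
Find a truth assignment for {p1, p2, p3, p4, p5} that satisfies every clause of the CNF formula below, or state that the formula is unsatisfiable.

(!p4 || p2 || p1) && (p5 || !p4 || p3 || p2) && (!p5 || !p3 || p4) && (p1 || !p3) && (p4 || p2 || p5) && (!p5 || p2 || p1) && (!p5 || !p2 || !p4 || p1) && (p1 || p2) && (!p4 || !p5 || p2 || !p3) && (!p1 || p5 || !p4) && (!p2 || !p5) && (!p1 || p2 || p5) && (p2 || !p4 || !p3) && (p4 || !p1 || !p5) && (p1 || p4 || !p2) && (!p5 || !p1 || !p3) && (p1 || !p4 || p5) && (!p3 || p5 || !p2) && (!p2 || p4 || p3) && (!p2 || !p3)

p1: true; p2: false; p3: false; p4: true; p5: true

Case p1 = true:
Case p5 = true:
From the singleton clause (!p2), p2 = false.
From the singleton clause (p4), p4 = true.
From the singleton clause (!p3), p3 = false.
Every clause now holds.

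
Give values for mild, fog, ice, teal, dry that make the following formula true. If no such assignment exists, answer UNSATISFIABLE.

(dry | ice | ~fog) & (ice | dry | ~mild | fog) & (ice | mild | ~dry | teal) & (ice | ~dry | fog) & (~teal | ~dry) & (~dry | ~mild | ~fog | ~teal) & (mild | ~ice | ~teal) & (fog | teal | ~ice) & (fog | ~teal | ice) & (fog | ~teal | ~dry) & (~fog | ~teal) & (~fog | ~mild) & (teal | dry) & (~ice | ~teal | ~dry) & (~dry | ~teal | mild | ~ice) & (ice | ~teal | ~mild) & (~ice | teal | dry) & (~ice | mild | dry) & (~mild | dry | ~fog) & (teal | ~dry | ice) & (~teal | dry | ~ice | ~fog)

mild: 0, fog: 1, ice: 1, teal: 0, dry: 1

Suppose teal = 0.
Unit clause (dry) forces dry = 1.
Unit clause (ice) forces ice = 1.
Unit clause (fog) forces fog = 1.
Unit clause (~mild) forces mild = 0.
This assignment satisfies each clause.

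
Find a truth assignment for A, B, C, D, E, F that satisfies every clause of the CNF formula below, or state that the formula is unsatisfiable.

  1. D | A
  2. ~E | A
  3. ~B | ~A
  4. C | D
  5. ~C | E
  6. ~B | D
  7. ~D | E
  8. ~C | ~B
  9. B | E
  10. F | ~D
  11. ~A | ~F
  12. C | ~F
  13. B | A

A: 1; B: 0; C: 1; D: 0; E: 1; F: 0

Case D = 0:
Unit clause (A) forces A = 1.
Unit clause (~B) forces B = 0.
Unit clause (C) forces C = 1.
Unit clause (E) forces E = 1.
Unit clause (~F) forces F = 0.
Every clause now holds.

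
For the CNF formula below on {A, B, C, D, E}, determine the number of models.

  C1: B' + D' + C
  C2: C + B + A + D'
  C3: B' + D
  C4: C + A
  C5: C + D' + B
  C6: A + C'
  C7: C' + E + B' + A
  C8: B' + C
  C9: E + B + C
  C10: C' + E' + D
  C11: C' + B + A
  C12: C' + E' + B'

There are 2^5 = 32 truth assignments over (A, B, C, D, E).
Split on A. With A = 1, the clauses containing A are satisfied and A' drops from the rest; 5 of the 2^4 = 16 assignments to the other variables satisfy what remains.
With A = 0, by the same count on the reduced clause set, 0 assignments work.
Total: 5 + 0 = 5.

5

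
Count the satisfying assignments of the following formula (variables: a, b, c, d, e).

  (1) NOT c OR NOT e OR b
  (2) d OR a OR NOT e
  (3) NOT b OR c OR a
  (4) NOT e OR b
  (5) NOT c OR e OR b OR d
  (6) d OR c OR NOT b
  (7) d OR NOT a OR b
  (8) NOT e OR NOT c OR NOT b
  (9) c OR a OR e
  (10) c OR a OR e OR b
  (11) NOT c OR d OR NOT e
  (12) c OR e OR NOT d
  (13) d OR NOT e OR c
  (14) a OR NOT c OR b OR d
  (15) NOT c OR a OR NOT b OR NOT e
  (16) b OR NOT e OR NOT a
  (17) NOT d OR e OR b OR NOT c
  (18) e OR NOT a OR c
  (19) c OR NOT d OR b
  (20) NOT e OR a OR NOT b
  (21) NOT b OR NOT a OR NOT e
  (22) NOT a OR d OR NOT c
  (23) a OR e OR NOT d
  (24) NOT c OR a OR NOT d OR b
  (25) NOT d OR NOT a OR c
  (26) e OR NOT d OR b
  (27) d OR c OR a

There are 2^5 = 32 truth assignments over (a, b, c, d, e).
Split on d. With d = true, the clauses containing d are satisfied and NOT d drops from the rest; 1 of the 2^4 = 16 assignments to the other variables satisfy what remains.
With d = false, by the same count on the reduced clause set, 1 assignment works.
(One model: a=F, b=T, c=T, d=F, e=F.)
Total: 1 + 1 = 2.

2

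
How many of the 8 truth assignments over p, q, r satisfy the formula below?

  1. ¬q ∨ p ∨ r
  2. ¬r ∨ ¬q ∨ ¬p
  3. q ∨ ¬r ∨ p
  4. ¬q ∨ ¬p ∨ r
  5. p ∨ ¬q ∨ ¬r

There are 2^3 = 8 truth assignments over (p, q, r).
Split on r. With r = True, the clauses containing r are satisfied and ¬r drops from the rest; 1 of the 2^2 = 4 assignments to the other variables satisfy what remains.
With r = False, by the same count on the reduced clause set, 2 assignments work.
(One model: p=F, q=F, r=F.)
Total: 1 + 2 = 3.

3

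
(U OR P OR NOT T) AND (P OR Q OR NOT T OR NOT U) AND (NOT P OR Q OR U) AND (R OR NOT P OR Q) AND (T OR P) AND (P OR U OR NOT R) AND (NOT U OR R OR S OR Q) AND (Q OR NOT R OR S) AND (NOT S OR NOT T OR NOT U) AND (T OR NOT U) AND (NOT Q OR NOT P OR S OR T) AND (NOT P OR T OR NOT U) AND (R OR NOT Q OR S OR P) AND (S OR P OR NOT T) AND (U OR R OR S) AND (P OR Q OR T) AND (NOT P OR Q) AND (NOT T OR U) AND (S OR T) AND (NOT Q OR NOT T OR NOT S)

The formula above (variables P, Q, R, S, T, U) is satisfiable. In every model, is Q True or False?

Suppose Q = false.
(NOT P) alone gives P = false.
(T) alone gives T = true.
(U) alone gives U = true.
Now (NOT U) is unsatisfied and unit — conflict.
So every satisfying assignment has Q = True.

True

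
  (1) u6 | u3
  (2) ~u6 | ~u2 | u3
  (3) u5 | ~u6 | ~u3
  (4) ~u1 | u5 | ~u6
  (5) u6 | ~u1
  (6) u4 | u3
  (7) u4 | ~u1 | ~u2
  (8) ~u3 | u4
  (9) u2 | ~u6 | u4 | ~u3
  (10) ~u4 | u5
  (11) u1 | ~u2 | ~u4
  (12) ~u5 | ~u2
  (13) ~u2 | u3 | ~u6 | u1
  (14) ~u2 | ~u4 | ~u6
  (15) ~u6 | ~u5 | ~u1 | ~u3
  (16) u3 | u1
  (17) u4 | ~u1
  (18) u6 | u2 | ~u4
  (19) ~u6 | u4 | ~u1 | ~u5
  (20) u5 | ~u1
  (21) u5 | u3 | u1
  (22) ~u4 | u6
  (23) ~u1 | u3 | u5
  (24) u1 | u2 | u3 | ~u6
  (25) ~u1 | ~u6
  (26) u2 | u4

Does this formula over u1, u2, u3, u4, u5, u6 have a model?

Yes, satisfiable

Suppose u6 = 1.
Unit clause (~u1) forces u1 = 0.
Unit clause (u3) forces u3 = 1.
Unit clause (u5) forces u5 = 1.
Unit clause (u4) forces u4 = 1.
Unit clause (~u2) forces u2 = 0.
Every clause now holds.
A satisfying assignment: u1: 0,  u2: 0,  u3: 1,  u4: 1,  u5: 1,  u6: 1.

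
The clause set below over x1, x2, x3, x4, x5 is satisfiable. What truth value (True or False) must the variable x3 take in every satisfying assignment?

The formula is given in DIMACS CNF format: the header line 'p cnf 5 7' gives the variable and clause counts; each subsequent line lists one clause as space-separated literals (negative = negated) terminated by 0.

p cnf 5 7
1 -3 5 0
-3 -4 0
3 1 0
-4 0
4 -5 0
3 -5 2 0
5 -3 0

False

Suppose x3 = True.
From the singleton clause (¬x4), x4 = False.
From the singleton clause (¬x5), x5 = False.
That conflicts with the unit clause (x5).
So every satisfying assignment has x3 = False.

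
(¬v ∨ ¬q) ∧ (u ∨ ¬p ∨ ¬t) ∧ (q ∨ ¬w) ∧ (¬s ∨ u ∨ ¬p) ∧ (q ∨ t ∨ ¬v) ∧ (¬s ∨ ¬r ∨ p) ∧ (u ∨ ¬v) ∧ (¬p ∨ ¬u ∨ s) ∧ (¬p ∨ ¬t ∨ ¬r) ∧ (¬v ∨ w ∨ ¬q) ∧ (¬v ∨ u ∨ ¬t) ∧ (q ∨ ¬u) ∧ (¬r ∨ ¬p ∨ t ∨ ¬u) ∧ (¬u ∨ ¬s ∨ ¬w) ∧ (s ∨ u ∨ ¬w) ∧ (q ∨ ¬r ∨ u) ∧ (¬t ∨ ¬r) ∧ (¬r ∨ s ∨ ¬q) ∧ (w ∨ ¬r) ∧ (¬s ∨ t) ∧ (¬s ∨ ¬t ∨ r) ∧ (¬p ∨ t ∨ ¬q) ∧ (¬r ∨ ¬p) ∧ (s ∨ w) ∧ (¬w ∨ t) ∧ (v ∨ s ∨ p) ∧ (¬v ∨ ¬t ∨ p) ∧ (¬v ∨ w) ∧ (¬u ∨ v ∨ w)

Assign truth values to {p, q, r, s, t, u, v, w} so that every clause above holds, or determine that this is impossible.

UNSATISFIABLE

Try v = False.
Try q = True.
Try t = False.
(¬s) alone gives s = False.
(¬r) alone gives r = False.
(¬p) alone gives p = False.
Now (p) is unsatisfied and unit — conflict.
That branch fails; take t = True instead.
(¬r) alone gives r = False.
(¬s) alone gives s = False.
(w) alone gives w = True.
(u) alone gives u = True.
(¬p) alone gives p = False.
Now (p) is unsatisfied and unit — conflict.
Either choice for t ends in contradiction.
That branch fails; take q = False instead.
(¬w) alone gives w = False.
(¬u) alone gives u = False.
(¬r) alone gives r = False.
(s) alone gives s = True.
(¬p) alone gives p = False.
(t) alone gives t = True.
Now (¬t) is unsatisfied and unit — conflict.
Either choice for q ends in contradiction.
That branch fails; take v = True instead.
(¬q) alone gives q = False.
(¬w) alone gives w = False.
Now (w) is unsatisfied and unit — conflict.
Either choice for v ends in contradiction.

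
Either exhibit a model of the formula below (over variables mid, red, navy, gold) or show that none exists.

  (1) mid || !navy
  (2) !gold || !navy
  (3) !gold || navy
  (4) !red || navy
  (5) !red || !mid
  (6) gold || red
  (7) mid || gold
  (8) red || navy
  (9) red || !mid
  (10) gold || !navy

Try mid = true.
Unit clause (!red) forces red = false.
That conflicts with the unit clause (red).
Undo mid and try mid = false.
Unit clause (!navy) forces navy = false.
Unit clause (!gold) forces gold = false.
That conflicts with the unit clause (gold).
Both values of mid lead to a conflict.

UNSATISFIABLE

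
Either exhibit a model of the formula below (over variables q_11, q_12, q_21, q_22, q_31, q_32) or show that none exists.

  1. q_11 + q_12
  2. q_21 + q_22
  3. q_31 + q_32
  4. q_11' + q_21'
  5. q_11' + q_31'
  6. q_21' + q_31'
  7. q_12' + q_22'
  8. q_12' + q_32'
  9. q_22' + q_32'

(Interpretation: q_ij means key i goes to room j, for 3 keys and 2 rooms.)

UNSATISFIABLE

Case q_11 = 1:
Unit clause (q_21') forces q_21 = 0.
Unit clause (q_22) forces q_22 = 1.
Unit clause (q_31') forces q_31 = 0.
Unit clause (q_32) forces q_32 = 1.
That conflicts with the unit clause (q_32').
Backtrack on q_11: now try q_11 = 0.
Unit clause (q_12) forces q_12 = 1.
Unit clause (q_22') forces q_22 = 0.
Unit clause (q_21) forces q_21 = 1.
Unit clause (q_31') forces q_31 = 0.
Unit clause (q_32) forces q_32 = 1.
That conflicts with the unit clause (q_32').
Neither q_11 = 1 nor q_11 = 0 works.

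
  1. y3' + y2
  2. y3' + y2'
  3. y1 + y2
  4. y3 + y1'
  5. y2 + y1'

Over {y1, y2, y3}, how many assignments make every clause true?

1

There are 2^3 = 8 truth assignments over (y1, y2, y3).
Check each against the 5 clauses (columns in the order y1, y2, y3):
  F F F  ✗ fails (y1 + y2)
  F F T  ✗ fails (y3' + y2)
  F T F  ✓ satisfies all
  F T T  ✗ fails (y3' + y2')
  T F F  ✗ fails (y3 + y1')
  T F T  ✗ fails (y3' + y2)
  T T F  ✗ fails (y3 + y1')
  T T T  ✗ fails (y3' + y2')
1 of the 8 rows is a model.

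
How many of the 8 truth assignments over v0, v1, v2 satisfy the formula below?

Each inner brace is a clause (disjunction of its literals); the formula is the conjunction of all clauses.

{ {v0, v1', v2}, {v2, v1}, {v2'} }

There are 2^3 = 8 truth assignments over (v0, v1, v2).
Split on v0. With v0 = 1, the clauses containing v0 are satisfied and v0' drops from the rest; 1 of the 2^2 = 4 assignments to the other variables satisfy what remains.
With v0 = 0, by the same count on the reduced clause set, 0 assignments work.
(One model: v0=T, v1=T, v2=F.)
Total: 1 + 0 = 1.

1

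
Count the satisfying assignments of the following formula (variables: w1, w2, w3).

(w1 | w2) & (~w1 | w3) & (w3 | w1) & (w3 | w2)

There are 2^3 = 8 truth assignments over (w1, w2, w3).
Check each against the 4 clauses (columns in the order w1, w2, w3):
  F F F  ✗ fails (w1 | w2)
  F F T  ✗ fails (w1 | w2)
  F T F  ✗ fails (w3 | w1)
  F T T  ✓ satisfies all
  T F F  ✗ fails (~w1 | w3)
  T F T  ✓ satisfies all
  T T F  ✗ fails (~w1 | w3)
  T T T  ✓ satisfies all
3 of the 8 rows are models.

3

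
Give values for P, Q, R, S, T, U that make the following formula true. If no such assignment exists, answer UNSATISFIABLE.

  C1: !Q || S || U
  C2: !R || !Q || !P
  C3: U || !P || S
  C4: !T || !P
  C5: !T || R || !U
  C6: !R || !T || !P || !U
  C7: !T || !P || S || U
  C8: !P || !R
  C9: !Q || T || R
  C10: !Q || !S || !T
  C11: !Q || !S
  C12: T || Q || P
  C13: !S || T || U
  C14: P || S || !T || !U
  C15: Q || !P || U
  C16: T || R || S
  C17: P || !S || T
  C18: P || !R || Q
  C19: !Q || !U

P: false; Q: false; R: false; S: false; T: true; U: false

Try T = true.
The clause (!P) is unit, so P = false.
Try R = false.
The clause (!U) is unit, so U = false.
Try Q = false.
Every clause is now satisfied; S is unconstrained.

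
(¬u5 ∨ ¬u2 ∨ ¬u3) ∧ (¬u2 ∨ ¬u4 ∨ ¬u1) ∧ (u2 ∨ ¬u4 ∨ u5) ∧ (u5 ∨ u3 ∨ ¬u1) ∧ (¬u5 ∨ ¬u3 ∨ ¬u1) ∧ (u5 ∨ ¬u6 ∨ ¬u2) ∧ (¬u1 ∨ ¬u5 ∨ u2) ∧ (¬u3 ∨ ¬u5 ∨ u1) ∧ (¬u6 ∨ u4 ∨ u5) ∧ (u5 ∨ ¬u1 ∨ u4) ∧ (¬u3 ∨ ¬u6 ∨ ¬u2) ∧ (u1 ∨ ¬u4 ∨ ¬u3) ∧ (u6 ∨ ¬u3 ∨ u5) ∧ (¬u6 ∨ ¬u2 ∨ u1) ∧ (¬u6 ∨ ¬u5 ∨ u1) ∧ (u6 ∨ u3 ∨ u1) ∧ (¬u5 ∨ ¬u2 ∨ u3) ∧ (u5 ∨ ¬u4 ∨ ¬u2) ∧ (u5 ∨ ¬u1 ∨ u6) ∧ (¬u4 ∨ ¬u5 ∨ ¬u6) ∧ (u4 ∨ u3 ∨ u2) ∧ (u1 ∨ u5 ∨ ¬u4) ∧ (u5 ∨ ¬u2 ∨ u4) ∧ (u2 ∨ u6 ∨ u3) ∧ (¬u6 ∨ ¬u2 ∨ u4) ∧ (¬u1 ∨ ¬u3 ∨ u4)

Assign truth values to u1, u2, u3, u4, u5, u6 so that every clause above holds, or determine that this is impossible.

Try u5 = False.
Try u2 = True.
From the singleton clause (¬u6), u6 = False.
From the singleton clause (¬u3), u3 = False.
From the singleton clause (¬u1), u1 = False.
But (u1) is also a unit clause — contradiction.
So u2 must be the other value — set u2 = False.
From the singleton clause (¬u4), u4 = False.
From the singleton clause (¬u6), u6 = False.
From the singleton clause (¬u1), u1 = False.
From the singleton clause (¬u3), u3 = False.
But (u3) is also a unit clause — contradiction.
Neither u2 = True nor u2 = False works.
So u5 must be the other value — set u5 = True.
Try u2 = False.
From the singleton clause (¬u1), u1 = False.
From the singleton clause (¬u3), u3 = False.
From the singleton clause (¬u6), u6 = False.
But (u6) is also a unit clause — contradiction.
So u2 must be the other value — set u2 = True.
From the singleton clause (¬u3), u3 = False.
But (u3) is also a unit clause — contradiction.
Neither u2 = True nor u2 = False works.
Neither u5 = True nor u5 = False works.

UNSATISFIABLE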